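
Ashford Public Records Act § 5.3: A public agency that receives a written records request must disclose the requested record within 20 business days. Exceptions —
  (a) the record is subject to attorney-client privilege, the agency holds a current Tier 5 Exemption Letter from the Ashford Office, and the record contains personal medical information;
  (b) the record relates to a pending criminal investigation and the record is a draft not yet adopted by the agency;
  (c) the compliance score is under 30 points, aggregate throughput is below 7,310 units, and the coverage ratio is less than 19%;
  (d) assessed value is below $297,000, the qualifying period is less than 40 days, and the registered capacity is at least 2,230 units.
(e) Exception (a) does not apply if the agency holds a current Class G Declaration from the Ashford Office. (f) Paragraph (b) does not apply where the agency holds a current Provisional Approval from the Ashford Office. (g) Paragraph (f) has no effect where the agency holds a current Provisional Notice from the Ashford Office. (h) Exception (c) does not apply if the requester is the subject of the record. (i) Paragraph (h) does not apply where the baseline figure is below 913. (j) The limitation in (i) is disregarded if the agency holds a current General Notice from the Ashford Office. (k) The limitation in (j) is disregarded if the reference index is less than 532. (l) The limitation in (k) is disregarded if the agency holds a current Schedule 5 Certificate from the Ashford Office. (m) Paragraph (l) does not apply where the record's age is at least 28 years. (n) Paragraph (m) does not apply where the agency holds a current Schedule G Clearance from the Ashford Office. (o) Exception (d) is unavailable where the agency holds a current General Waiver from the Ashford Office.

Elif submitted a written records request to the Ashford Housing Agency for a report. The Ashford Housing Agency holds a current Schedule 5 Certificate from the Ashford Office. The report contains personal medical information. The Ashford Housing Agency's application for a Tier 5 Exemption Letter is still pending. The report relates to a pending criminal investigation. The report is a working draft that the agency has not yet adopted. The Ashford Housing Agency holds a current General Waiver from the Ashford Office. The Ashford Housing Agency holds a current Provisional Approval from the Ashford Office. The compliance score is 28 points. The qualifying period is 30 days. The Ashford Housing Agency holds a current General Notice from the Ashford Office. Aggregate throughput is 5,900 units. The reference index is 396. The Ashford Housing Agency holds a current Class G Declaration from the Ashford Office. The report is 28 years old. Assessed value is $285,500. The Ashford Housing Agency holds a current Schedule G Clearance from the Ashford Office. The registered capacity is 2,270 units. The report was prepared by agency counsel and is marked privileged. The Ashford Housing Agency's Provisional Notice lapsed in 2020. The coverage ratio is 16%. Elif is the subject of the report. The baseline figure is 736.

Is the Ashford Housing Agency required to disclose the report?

Yes — the Ashford Housing Agency must disclose the report.

Exception (a) requires that the agency holds a current Tier 5 Exemption Letter from the Ashford Office; but no current Tier 5 Exemption Letter is held, so (a) is unavailable.
Exception (b) is satisfied on its face — the report relates to a pending investigation; the report is an unadopted draft. However, paragraphs (f)–(g) must be considered: (f) operates — a current Provisional Approval is held. (g) is inapplicable (the Provisional Notice is not current), so (f) stands. Exception (b) does not apply.
Exception (c): the compliance score is 28 points, under the 30 points limit; aggregate throughput is 5,900 units, below the 7,310 units limit; the coverage ratio is 16%, less than the 19% limit — every condition holds. However, paragraphs (h)–(n) must be considered: (h) operates against (c): Elif is the subject of the report. (i) would limit (h) — the baseline figure is 736, below the 913 limit — but (j) sets (i) aside: (j) is engaged — a current General Notice is held. (k) operates (the reference index is 396, less than the 532 limit), but is displaced by (l): (l) operates against (k): a current Schedule 5 Certificate is held. (m) would limit (l) — the record's age is 28 years, meeting the 28 years threshold — but (n) sets (m) aside: (n) operates against (m): a current Schedule G Clearance is held. So (c) is unavailable.
Exception (d): assessed value is $285,500, below the $297,000 limit; the qualifying period is 30 days, less than the 40 days limit; the registered capacity is 2,270 units, meeting the 2,230 units threshold — every condition holds. However, paragraph (o) must be considered: (o) operates against (d): a current General Waiver is held. So (d) is unavailable.
None of the exceptions is available; § 5.3 applies in full.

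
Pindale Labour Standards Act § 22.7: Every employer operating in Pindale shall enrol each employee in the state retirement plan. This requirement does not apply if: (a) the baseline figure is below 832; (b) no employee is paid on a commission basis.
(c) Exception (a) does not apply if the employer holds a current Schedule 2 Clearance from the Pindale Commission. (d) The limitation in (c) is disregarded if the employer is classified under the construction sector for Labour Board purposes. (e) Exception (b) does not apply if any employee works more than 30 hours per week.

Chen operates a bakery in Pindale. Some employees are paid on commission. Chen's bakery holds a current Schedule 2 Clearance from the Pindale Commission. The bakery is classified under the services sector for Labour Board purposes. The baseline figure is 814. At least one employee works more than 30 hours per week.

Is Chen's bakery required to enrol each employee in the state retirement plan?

Yes — Chen's bakery must enrol each employee in the state retirement plan.

Exception (a)'s conditions are all satisfied: the baseline figure is 814, below the 832 limit. However, paragraphs (c)–(d) must be considered: (c) is triggered — a current Schedule 2 Clearance is held. (d) is not triggered (the bakery is classified under the services sector), so (c) stands. (a) is therefore removed.
Exception (b) does not apply: some employees are paid on commission.
None of the exceptions is available; § 22.7 applies in full.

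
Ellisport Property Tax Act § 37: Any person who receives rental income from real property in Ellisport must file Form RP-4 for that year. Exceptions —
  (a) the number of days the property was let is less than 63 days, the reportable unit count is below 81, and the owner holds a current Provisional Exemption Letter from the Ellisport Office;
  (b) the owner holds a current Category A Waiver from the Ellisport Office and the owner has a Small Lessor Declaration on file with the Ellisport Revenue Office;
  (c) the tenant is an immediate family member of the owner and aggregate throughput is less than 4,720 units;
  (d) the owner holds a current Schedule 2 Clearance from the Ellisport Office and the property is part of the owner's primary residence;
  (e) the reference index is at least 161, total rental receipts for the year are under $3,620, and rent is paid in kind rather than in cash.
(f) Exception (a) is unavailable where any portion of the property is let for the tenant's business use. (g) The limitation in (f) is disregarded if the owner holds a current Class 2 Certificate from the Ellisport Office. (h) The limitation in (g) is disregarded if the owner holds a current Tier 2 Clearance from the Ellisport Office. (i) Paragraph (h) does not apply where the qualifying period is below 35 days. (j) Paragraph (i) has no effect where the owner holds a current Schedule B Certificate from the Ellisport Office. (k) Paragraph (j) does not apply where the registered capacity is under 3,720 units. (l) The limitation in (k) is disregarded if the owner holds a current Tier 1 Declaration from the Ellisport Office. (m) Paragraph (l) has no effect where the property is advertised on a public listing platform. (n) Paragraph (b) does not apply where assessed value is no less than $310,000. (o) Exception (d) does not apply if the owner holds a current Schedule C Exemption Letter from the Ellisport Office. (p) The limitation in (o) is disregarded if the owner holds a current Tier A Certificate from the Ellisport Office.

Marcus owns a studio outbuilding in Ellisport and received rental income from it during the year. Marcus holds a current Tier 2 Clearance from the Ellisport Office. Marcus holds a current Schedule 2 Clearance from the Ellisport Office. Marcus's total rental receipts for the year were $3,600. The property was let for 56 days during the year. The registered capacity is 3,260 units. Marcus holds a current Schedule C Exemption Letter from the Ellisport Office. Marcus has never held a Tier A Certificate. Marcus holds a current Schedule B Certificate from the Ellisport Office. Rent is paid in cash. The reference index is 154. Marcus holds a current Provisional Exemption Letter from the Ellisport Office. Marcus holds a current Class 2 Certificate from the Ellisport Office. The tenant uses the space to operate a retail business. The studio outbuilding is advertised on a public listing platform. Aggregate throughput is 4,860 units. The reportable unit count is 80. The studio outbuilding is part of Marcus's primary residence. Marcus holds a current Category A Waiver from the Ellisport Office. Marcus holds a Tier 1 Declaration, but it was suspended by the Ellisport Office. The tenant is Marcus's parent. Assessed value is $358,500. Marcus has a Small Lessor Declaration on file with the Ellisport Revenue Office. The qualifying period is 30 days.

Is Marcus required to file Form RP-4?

No — exception (a) applies; Marcus is not required to file Form RP-4.

All of (a)'s requirements are met (the number of days the property was let is 56 days, less than the 63 days limit; the reportable unit count is 80, below the 81 limit; a current Provisional Exemption Letter is held). Applying paragraphs (f)–(m): (f) would limit (a) — the space is let for business use — but (g) sets (f) aside: (g) is triggered — a current Class 2 Certificate is held. (h) would limit (g) — a current Tier 2 Clearance is held — but (i) sets (h) aside: (i) operates — the qualifying period is 30 days, below the 35 days limit. (j) operates (a current Schedule B Certificate is held), but is set aside by (k): (k) operates against (j): the registered capacity is 3,260 units, under the 3,720 units limit. (l) is not engaged (the Tier 1 Declaration is not current), so (k) stands. So (a) applies.
Exception (b)'s conditions are all satisfied: a current Category A Waiver is held; a Small Lessor Declaration is on file. But: (n) operates against (b): assessed value is $358,500, meeting the $310,000 threshold. (b) is therefore removed.
Exception (c) does not apply: aggregate throughput is 4,860 units, not less than 4,720 units.
Exception (d): a current Schedule 2 Clearance is held; the studio outbuilding is part of the primary residence — every condition holds. But: (o) applies — a current Schedule C Exemption Letter is held. (p), which would lift (o), is not engaged — no current Tier A Certificate is held. Exception (d) does not apply.
Exception (e) fails — the reference index is 154, short of 161.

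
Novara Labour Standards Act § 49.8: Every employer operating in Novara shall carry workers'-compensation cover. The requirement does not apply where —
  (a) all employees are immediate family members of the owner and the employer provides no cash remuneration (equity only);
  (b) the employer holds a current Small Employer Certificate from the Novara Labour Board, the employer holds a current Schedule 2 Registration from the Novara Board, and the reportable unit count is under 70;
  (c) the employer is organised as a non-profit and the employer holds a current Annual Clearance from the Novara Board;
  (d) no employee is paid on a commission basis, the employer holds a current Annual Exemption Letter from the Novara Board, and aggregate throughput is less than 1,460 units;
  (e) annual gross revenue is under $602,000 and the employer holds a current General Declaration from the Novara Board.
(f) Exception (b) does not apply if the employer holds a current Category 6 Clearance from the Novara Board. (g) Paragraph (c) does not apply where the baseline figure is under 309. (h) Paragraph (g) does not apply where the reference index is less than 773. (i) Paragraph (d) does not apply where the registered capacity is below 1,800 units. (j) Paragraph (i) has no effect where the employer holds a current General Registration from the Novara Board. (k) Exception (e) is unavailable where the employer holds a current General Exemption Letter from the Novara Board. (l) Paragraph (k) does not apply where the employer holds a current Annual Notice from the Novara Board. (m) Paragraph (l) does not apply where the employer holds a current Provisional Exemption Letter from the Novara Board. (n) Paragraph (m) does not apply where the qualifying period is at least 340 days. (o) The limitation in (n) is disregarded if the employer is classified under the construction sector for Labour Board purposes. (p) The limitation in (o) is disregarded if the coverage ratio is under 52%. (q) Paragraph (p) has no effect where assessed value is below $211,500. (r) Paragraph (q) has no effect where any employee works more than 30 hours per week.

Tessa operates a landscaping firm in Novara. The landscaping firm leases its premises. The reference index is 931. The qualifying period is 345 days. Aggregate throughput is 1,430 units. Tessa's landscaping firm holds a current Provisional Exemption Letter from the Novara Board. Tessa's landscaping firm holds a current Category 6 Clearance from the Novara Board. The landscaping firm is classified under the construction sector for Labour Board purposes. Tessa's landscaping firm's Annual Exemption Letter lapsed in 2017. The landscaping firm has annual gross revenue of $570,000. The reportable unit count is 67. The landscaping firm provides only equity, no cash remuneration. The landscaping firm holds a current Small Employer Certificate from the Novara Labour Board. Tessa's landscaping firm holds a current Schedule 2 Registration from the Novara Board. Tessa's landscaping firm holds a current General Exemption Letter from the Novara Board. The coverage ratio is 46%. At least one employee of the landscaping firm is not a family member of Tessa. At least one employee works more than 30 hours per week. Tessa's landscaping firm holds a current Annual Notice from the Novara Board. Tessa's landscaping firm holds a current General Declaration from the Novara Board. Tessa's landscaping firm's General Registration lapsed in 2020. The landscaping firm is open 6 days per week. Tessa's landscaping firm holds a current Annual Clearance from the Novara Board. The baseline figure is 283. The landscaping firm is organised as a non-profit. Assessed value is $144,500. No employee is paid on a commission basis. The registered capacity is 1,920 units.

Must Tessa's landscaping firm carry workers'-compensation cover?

No — exception (e) applies; Tessa's landscaping firm is not required to carry workers'-compensation cover.

Exception (a) requires that all employees are immediate family members of the owner; but at least one employee is not a family member, so (a) is unavailable.
Exception (b)'s conditions are all satisfied: a current Small Employer Certificate is held; a current Schedule 2 Registration is held; the reportable unit count is 67, under the 70 limit. But applying paragraph (f): (f) operates against (b): a current Category 6 Clearance is held. Exception (b) does not apply.
All of (c)'s requirements are met (the employer is a non-profit; a current Annual Clearance is held). Turning to paragraphs (g)–(h): (g) operates — the baseline figure is 283, under the 309 limit. (h), which would lift (g), is inapplicable — the reference index is 931, not less than 773. So (c) is unavailable.
Exception (d) requires that the employer holds a current Annual Exemption Letter from the Novara Board; but no current Annual Exemption Letter is held, so (d) is unavailable.
All of (e)'s requirements are met (annual gross revenue is $570,000, under the $602,000 limit; a current General Declaration is held). Applying paragraphs (k)–(r): (k) would limit (e) — a current General Exemption Letter is held — but (l) sets (k) aside: (l) is triggered — a current Annual Notice is held. (m) would limit (l) — a current Provisional Exemption Letter is held — but (n) sets (m) aside: (n) is engaged — the qualifying period is 345 days, meeting the 340 days threshold. (o) operates (the landscaping firm is classified under the construction sector), but yields to (p): (p) operates against (o): the coverage ratio is 46%, under the 52% limit. (q) operates (assessed value is $144,500, below the $211,500 limit), but yields to (r): (r) operates — at least one employee exceeds 30 hours/week. Exception (e) stands.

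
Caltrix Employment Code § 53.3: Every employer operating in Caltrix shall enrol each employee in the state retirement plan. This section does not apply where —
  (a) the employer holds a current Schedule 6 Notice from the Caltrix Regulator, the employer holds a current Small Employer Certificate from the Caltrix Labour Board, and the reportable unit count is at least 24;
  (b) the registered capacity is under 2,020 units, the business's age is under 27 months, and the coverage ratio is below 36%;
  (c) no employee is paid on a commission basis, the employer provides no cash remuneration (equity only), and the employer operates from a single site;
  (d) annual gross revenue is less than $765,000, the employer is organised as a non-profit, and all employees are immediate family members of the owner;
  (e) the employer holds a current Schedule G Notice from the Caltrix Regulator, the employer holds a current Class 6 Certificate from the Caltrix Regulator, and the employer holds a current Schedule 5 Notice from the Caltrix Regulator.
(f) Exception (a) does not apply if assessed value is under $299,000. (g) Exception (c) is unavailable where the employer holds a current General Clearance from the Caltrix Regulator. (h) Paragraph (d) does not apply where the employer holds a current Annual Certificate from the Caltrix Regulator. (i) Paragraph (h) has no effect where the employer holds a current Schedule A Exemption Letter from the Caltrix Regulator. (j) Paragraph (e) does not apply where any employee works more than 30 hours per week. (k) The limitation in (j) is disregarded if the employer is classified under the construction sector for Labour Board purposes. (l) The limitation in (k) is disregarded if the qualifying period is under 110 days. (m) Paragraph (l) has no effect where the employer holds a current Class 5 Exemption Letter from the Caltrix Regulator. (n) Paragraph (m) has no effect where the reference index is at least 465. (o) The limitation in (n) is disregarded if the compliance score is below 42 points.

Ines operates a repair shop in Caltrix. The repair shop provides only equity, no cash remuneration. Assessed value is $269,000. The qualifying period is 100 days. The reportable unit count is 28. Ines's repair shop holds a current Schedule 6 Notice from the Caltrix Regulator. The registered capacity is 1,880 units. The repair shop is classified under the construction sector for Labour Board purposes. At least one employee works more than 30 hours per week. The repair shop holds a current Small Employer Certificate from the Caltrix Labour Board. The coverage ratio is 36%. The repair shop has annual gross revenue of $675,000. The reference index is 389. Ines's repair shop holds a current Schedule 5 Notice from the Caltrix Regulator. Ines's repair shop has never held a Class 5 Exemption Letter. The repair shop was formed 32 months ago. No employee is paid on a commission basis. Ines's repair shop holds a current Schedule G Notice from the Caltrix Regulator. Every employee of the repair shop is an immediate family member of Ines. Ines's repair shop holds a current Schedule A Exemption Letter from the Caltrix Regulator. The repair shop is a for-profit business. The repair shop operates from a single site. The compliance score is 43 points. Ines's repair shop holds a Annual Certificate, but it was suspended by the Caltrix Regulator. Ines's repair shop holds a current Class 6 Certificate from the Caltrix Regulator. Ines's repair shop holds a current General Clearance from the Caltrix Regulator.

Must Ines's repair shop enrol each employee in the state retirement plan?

Exception (a) is satisfied on its face — a current Schedule 6 Notice is held; a current Small Employer Certificate is held; the reportable unit count is 28, meeting the 24 threshold. But applying paragraph (f): (f) operates against (a): assessed value is $269,000, under the $299,000 limit. So (a) is unavailable.
Exception (b) fails — the business's age is 32 months, not under 27 months.
Exception (c): no employee is paid on commission; remuneration is equity-only; the employer operates from a single site — every condition holds. However, paragraph (g) must be considered: (g) is triggered — a current General Clearance is held. So (c) is unavailable.
Exception (d) fails — the employer is for-profit.
All of (e)'s requirements are met (a current Schedule G Notice is held; a current Class 6 Certificate is held; a current Schedule 5 Notice is held). But: (j) applies — at least one employee exceeds 30 hours/week. (k) applies (the repair shop is classified under the construction sector), but is set aside by (l): (l) is engaged — the qualifying period is 100 days, under the 110 days limit. (m), which would lift (l), is not triggered — the Class 5 Exemption Letter is not current. (e) is therefore removed.
None of the exceptions is available; § 53.3 applies in full.

Yes — Ines's repair shop must enrol each employee in the state retirement plan.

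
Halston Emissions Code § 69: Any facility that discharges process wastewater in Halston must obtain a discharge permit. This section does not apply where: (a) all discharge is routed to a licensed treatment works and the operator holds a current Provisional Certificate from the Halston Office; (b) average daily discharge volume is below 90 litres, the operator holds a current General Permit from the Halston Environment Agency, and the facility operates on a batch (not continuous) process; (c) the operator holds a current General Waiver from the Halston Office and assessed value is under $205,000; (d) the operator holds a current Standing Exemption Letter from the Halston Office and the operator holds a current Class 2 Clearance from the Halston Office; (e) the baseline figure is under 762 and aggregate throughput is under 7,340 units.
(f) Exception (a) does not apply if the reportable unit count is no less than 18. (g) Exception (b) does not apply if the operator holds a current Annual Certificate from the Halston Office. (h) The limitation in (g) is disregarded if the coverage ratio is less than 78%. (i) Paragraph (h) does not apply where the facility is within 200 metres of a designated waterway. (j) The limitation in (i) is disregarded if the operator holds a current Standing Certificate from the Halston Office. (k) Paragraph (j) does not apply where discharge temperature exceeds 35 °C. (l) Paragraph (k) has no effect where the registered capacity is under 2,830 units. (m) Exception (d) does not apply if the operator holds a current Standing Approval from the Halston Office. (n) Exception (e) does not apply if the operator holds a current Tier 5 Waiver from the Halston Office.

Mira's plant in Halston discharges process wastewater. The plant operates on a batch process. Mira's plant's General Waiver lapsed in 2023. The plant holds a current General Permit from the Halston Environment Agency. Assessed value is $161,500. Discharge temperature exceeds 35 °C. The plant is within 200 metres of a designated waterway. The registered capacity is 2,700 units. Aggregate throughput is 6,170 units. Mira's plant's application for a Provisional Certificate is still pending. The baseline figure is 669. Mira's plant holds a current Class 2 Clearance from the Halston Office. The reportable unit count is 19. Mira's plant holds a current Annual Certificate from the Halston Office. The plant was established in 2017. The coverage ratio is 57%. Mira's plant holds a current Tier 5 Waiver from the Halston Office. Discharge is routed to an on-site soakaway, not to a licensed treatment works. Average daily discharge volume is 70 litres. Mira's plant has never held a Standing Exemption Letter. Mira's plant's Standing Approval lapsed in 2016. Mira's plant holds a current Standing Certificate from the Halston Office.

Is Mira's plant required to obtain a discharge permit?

Exception (a) requires that all discharge is routed to a licensed treatment works; but discharge is not routed to a licensed treatment works, so (a) is unavailable.
Exception (b) is satisfied on its face — average daily discharge volume is 70 litres, below the 90 litres limit; a current General Permit is held; the facility operates on a batch process. Under paragraphs (g)–(l): (g) would limit (b) — a current Annual Certificate is held — but (h) sets (g) aside: (h) operates against (g): the coverage ratio is 57%, less than the 78% limit. (i) would limit (h) — the plant is within 200 m of a designated waterway — but (j) sets (i) aside: (j) is engaged — a current Standing Certificate is held. (k) is engaged (discharge temperature exceeds 35 °C), but is overridden by (l): (l) is triggered — the registered capacity is 2,700 units, under the 2,830 units limit. So (b) applies.
Exception (c) fails — no current General Waiver is held.
Exception (d) does not apply: no current Standing Exemption Letter is held.
Exception (e): the baseline figure is 669, under the 762 limit; aggregate throughput is 6,170 units, under the 7,340 units limit — every condition holds. But: (n) is triggered — a current Tier 5 Waiver is held. Exception (e) does not apply.

No — exception (b) applies; Mira's plant is not required to obtain a discharge permit.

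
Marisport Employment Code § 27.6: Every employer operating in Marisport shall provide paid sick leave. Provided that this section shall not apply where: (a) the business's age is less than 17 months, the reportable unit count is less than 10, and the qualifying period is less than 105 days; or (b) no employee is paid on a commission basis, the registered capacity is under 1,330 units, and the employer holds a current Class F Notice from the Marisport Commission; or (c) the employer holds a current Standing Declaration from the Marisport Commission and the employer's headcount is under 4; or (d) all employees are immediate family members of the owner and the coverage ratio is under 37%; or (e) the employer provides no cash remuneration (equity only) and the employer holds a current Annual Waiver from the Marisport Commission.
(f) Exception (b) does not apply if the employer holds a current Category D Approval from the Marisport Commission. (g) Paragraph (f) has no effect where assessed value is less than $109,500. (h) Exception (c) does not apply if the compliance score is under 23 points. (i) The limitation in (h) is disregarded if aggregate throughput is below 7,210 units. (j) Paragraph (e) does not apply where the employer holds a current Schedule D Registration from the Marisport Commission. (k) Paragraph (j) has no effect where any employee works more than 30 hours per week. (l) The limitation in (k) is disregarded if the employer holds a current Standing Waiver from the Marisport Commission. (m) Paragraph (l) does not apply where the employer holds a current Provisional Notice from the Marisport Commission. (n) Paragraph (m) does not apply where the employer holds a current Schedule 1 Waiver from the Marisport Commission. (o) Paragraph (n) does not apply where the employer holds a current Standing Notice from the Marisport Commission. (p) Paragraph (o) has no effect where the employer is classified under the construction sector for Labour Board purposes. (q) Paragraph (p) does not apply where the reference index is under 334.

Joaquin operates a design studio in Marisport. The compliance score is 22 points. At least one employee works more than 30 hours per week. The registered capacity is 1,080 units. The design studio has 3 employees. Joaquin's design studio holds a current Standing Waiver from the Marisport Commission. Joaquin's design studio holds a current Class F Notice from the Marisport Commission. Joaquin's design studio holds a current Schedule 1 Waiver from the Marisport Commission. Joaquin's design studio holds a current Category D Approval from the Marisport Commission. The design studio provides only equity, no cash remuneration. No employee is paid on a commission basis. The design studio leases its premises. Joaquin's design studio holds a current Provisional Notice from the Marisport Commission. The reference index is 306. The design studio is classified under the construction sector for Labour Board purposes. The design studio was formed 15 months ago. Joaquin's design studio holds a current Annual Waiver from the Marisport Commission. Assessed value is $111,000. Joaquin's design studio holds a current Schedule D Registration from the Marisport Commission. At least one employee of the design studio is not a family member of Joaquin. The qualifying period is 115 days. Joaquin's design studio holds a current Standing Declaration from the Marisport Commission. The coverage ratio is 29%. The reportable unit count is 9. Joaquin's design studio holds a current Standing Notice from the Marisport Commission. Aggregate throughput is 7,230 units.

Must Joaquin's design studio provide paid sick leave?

Exception (a) does not apply: the qualifying period is 115 days, not less than 105 days.
Exception (b): no employee is paid on commission; the registered capacity is 1,080 units, under the 1,330 units limit; a current Class F Notice is held — every condition holds. But applying paragraphs (f)–(g): (f) operates against (b): a current Category D Approval is held. (g) is not engaged (assessed value is $111,000, not less than $109,500), so (f) stands. Exception (b) does not apply.
All of (c)'s requirements are met (a current Standing Declaration is held; the employer's headcount is 3, under the 4 limit). But: (h) operates against (c): the compliance score is 22 points, under the 23 points limit. (i) does not operate here (aggregate throughput is 7,230 units, not below 7,210 units), so (h) stands. (c) is therefore removed.
Exception (d) does not apply: at least one employee is not a family member.
All of (e)'s requirements are met (remuneration is equity-only; a current Annual Waiver is held). Considering the limiting provisions: (j) is triggered (a current Schedule D Registration is held), but is overridden by (k): (k) operates against (j): at least one employee exceeds 30 hours/week. (l) is engaged (a current Standing Waiver is held), but yields to (m): (m) operates — a current Provisional Notice is held. (n) would limit (m) — a current Schedule 1 Waiver is held — but (o) sets (n) aside: (o) operates against (n): a current Standing Notice is held. (p) would limit (o) — the design studio is classified under the construction sector — but (q) sets (p) aside: (q) operates against (p): the reference index is 306, under the 334 limit. Exception (e) stands.

No — exception (e) applies; Joaquin's design studio is not required to provide paid sick leave.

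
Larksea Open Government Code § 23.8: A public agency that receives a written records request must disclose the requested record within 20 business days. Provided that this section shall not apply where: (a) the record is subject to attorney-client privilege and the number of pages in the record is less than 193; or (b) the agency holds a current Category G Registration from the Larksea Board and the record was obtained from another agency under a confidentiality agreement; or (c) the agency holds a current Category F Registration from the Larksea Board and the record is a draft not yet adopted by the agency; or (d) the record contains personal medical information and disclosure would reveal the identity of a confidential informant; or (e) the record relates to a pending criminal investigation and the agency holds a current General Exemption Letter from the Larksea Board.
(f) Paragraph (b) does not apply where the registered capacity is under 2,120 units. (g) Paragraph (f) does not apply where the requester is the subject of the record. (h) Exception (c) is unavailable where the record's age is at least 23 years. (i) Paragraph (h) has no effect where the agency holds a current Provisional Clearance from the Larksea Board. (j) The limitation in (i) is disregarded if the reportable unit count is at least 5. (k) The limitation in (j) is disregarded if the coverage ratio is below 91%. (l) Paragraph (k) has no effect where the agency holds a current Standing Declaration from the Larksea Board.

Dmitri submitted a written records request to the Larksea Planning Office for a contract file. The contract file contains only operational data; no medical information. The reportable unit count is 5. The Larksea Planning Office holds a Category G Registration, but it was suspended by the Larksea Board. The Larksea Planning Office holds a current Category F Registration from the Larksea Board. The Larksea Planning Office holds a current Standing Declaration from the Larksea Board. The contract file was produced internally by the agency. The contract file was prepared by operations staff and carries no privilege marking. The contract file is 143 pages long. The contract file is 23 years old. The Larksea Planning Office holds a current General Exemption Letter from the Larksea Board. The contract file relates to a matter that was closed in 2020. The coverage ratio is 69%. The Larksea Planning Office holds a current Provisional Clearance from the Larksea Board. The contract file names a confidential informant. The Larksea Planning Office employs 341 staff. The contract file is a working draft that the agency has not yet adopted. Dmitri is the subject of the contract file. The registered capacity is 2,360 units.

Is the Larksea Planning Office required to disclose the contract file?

Exception (a) requires that the record is subject to attorney-client privilege; but the contract file carries no privilege marking, so (a) is unavailable.
Exception (b) requires that the agency holds a current Category G Registration from the Larksea Board; but no current Category G Registration is held, so (b) is unavailable.
Exception (c): a current Category F Registration is held; the contract file is an unadopted draft — every condition holds. But: (h) is triggered — the record's age is 23 years, meeting the 23 years threshold. (i) operates (a current Provisional Clearance is held), but is displaced by (j): (j) operates against (i): the reportable unit count is 5, meeting the 5 threshold. (k) applies (the coverage ratio is 69%, below the 91% limit), but yields to (l): (l) operates against (k): a current Standing Declaration is held. Exception (c) does not apply.
Exception (d) requires that the record contains personal medical information; but the contract file contains only operational data, so (d) is unavailable.
Exception (e) fails — the contract file relates to a closed matter.
None of the exceptions is available; § 23.8 applies in full.

Yes — the Larksea Planning Office must disclose the contract file.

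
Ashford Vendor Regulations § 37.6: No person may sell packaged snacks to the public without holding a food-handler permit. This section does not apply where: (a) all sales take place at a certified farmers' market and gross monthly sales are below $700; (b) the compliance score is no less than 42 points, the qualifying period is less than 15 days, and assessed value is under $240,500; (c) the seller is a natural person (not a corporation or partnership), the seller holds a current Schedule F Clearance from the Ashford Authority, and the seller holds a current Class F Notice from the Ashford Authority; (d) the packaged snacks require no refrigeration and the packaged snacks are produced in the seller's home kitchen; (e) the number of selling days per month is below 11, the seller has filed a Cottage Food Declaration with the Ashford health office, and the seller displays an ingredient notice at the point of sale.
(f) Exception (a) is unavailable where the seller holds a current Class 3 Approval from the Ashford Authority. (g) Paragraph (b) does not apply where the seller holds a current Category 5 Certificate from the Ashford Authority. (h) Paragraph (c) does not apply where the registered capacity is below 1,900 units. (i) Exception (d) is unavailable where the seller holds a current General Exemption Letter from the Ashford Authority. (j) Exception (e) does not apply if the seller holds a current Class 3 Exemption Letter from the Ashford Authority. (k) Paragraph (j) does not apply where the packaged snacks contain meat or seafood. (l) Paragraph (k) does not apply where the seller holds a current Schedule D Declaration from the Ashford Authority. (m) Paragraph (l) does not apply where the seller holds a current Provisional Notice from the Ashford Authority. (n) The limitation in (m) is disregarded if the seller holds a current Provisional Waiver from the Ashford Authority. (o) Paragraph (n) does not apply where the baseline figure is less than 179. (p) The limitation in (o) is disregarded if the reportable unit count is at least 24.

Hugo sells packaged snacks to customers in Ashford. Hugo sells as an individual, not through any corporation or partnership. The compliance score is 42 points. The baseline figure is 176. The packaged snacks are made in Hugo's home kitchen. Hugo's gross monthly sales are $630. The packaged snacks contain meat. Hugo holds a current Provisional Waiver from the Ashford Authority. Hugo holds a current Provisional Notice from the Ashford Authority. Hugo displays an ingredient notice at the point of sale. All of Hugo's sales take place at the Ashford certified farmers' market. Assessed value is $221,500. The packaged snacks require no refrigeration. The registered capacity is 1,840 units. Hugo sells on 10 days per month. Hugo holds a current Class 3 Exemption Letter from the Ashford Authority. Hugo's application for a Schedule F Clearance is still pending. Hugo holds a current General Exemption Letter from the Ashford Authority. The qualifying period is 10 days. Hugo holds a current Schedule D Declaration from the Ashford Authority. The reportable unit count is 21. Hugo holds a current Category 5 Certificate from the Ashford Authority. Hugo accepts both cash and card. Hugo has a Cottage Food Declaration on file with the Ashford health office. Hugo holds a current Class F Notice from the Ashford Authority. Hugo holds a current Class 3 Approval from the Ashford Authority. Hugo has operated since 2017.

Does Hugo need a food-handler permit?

No — exception (e) applies; Hugo is not required to hold a food-handler permit.

All of (a)'s requirements are met (all sales are at a certified farmers' market; gross monthly sales are $630, below the $700 limit). But applying paragraph (f): (f) is triggered — a current Class 3 Approval is held. (a) is therefore removed.
Exception (b): the compliance score is 42 points, meeting the 42 points threshold; the qualifying period is 10 days, less than the 15 days limit; assessed value is $221,500, under the $240,500 limit — every condition holds. However, paragraph (g) must be considered: (g) is engaged — a current Category 5 Certificate is held. (b) is therefore removed.
Exception (c) requires that the seller holds a current Schedule F Clearance from the Ashford Authority; but no current Schedule F Clearance is held, so (c) is unavailable.
Exception (d): the packaged snacks are shelf-stable; the packaged snacks are home-kitchen produced — every condition holds. But applying paragraph (i): (i) operates against (d): a current General Exemption Letter is held. (d) is therefore removed.
Exception (e)'s conditions are all satisfied: the number of selling days per month is 10, below the 11 limit; a Cottage Food Declaration is on file; an ingredient notice is displayed. Under paragraphs (j)–(p): (j) would limit (e) — a current Class 3 Exemption Letter is held — but (k) sets (j) aside: (k) is engaged — the packaged snacks contain meat. (l) would limit (k) — a current Schedule D Declaration is held — but (m) sets (l) aside: (m) operates against (l): a current Provisional Notice is held. (n) would limit (m) — a current Provisional Waiver is held — but (o) sets (n) aside: (o) operates against (n): the baseline figure is 176, less than the 179 limit. (p), which would lift (o), does not operate here — the reportable unit count is 21, short of 24. So (e) applies.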